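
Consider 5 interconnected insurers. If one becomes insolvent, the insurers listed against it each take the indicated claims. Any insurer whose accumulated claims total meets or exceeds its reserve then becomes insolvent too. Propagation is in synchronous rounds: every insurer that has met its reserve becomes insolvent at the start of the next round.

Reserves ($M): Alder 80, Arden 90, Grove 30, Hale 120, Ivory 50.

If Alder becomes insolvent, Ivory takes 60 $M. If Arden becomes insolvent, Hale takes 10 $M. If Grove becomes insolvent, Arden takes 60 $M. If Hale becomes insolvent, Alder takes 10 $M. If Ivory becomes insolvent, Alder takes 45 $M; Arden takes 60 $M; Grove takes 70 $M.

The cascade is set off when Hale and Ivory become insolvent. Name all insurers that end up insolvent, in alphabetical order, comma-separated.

Arden, Grove, Hale, Ivory

Round 1 — Hale, Ivory become insolvent (initial).
  Alder: +10+45 → 55 < 80
  Arden: +60 → 60 < 90
  Grove: +70 → 70 ≥ 30
Round 2 — Grove becomes insolvent.
  Arden: +60 → 120 ≥ 90
Round 3 — Arden becomes insolvent.
No further insolvencies.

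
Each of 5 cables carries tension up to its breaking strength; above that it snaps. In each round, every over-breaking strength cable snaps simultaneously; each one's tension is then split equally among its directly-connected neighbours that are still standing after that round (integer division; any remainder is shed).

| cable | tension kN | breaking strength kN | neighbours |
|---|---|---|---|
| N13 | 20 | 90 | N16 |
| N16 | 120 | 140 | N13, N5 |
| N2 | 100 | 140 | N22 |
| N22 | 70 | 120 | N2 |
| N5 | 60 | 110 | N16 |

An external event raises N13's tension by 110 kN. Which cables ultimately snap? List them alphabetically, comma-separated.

Round 1 — N13 at 130 > 90. N13 snaps.
  N13 sheds 130 kN to N16: 130 each.
    N16: 120+130 = 250 > 140
Round 2 — N16 snaps.
  N16 sheds 250 kN to N5: 250 each.
    N5: 60+250 = 310 > 110
Round 3 — N5 snaps.
  N5 sheds 310 kN: no online neighbours, lost.
No further breaks.

N13, N16, N5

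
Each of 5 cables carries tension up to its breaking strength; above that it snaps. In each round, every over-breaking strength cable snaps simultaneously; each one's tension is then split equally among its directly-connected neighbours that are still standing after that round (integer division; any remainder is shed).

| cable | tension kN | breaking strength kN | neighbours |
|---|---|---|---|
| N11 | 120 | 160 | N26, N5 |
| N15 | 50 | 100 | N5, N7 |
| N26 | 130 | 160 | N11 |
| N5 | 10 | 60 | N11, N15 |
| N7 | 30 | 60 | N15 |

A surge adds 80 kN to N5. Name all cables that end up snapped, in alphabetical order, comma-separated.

Round 1 — N5 at 90 > 60. N5 snaps.
  N5 sheds 90 kN to N11, N15: 45 each.
    N11: 120+45 = 165 > 160
    N15: 50+45 = 95 ≤ 100
Round 2 — N11 snaps.
  N11 sheds 165 kN to N26: 165 each.
    N26: 130+165 = 295 > 160
Round 3 — N26 snaps.
  N26 sheds 295 kN: no online neighbours, lost.
No further breaks.

N11, N26, N5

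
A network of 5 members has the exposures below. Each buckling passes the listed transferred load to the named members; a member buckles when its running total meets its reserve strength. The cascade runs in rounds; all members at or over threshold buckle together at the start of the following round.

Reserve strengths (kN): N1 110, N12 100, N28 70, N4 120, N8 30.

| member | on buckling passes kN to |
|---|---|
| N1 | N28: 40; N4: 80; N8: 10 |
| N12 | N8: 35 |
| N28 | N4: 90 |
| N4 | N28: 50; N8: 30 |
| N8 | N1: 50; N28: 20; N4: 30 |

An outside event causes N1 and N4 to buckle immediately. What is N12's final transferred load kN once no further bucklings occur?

Round 1 — N1, N4 buckle (initial).
  N28: +40+50 → 90 ≥ 70
  N8: +10+30 → 40 ≥ 30
Round 2 — N28, N8 buckle.
No further bucklings.

0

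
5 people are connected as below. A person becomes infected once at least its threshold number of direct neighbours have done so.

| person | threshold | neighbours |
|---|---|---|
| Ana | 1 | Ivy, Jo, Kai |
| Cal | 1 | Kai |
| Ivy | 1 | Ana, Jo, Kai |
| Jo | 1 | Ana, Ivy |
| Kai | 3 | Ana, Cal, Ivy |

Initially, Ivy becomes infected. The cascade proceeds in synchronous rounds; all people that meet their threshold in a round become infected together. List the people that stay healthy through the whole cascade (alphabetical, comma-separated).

Round 1 — Ivy becomes infected (initial).
Round 2 — checking thresholds:
  Ana: 1 of 3 neighbours ≥ 1, becomes infected.
  Jo: 1 of 2 neighbours ≥ 1, becomes infected.
  Kai: 1 of 3 neighbours < 3, holds.
Round 3 — no new infections; cascade stops.

Cal, Kai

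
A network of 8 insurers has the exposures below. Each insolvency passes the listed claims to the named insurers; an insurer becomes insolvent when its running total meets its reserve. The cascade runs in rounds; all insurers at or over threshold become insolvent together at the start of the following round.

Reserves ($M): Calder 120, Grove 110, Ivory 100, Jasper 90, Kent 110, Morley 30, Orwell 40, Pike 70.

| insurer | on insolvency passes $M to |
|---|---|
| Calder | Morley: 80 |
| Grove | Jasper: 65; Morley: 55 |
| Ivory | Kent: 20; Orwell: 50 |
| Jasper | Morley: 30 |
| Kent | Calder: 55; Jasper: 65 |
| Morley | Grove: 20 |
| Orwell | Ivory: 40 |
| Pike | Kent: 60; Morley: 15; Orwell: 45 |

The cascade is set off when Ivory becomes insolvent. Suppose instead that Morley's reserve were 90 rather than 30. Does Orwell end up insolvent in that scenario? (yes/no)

With Morley's reserve at 90:
Round 1 — Ivory becomes insolvent (initial).
  Kent: +20 → 20 < 110
  Orwell: +50 → 50 ≥ 40
Round 2 — Orwell becomes insolvent.
No further insolvencies.

yes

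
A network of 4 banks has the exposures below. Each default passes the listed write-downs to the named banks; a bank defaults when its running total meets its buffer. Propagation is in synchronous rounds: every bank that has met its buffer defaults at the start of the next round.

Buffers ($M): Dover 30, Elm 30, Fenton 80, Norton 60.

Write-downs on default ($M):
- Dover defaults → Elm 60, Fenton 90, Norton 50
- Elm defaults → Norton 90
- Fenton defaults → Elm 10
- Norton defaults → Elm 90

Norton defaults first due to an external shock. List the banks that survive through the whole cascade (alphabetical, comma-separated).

Round 1 — Norton defaults (initial).
  Elm: +90 → 90 ≥ 30
Round 2 — Elm defaults.
No further defaults.

Dover, Fenton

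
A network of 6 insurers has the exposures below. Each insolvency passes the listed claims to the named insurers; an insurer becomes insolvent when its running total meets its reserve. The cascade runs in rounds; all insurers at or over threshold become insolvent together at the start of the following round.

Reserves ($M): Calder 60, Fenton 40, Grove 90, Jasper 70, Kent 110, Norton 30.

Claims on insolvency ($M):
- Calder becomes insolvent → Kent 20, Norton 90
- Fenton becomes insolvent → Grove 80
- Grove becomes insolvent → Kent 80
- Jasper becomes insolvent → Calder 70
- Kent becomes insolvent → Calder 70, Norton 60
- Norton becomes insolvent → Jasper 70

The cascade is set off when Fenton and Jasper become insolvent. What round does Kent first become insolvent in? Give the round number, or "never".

never

Round 1 — Fenton, Jasper become insolvent (initial).
  Calder: +70 → 70 ≥ 60
  Grove: +80 → 80 < 90
Round 2 — Calder becomes insolvent.
  Kent: +20 → 20 < 110
  Norton: +90 → 90 ≥ 30
Round 3 — Norton becomes insolvent.
No further insolvencies.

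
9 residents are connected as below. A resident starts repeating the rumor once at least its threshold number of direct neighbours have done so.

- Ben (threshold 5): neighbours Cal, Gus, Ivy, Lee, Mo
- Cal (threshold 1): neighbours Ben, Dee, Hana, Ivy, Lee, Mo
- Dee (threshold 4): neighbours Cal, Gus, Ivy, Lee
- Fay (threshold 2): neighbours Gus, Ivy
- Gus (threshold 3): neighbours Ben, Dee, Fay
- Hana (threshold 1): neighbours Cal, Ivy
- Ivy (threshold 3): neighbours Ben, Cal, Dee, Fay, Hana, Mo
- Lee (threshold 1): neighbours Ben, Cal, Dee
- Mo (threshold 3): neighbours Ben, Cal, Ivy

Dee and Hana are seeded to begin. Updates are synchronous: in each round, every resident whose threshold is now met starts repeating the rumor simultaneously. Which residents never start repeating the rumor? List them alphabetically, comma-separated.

Round 1 — Dee, Hana start repeating the rumor (initial).
Round 2 — checking thresholds:
  Cal: 2 of 6 neighbours ≥ 1, starts repeating the rumor.
  Gus: 1 of 3 neighbours < 3, below threshold.
  Ivy: 2 of 6 neighbours < 3, below threshold.
  Lee: 1 of 3 neighbours ≥ 1, starts repeating the rumor.
Round 3 — checking thresholds:
  Ben: 2 of 5 neighbours < 5, below threshold.
  Gus: 1 of 3 neighbours < 3, below threshold.
  Ivy: 3 of 6 neighbours ≥ 3, starts repeating the rumor.
  Mo: 1 of 3 neighbours < 3, below threshold.
Round 4 — no new spreads; cascade stops.

Ben, Fay, Gus, Mo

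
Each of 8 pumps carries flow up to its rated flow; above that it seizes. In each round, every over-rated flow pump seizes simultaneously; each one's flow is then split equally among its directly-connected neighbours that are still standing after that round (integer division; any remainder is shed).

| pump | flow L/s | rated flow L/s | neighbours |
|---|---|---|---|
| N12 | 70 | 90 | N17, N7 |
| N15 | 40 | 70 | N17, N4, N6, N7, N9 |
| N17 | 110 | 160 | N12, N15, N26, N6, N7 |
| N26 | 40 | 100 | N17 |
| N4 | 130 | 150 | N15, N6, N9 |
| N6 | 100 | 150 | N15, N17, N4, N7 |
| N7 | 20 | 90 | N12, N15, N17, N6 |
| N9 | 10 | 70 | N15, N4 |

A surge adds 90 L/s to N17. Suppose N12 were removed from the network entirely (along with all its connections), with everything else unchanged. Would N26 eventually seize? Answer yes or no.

no

With N12 removed:
Round 1 — N17 at 200 > 160. N17 seizes.
  N17 sheds 200 L/s to N15, N26, N6, N7: 50 each.
    N15: 40+50 = 90 > 70
    N26: 40+50 = 90 ≤ 100
    N6: 100+50 = 150 ≤ 150
    N7: 20+50 = 70 ≤ 90
Round 2 — N15 seizes.
  N15 sheds 90 L/s to N4, N6, N7, N9: 22 each (2 lost).
    N4: 130+22 = 152 > 150
    N6: 150+22 = 172 > 150
    N7: 70+22 = 92 > 90
    N9: 10+22 = 32 ≤ 70
Round 3 — N4, N6, N7 seize.
  N4 sheds 152 L/s to N9: 152 each.
    N9: 32+152 = 184 > 70
  N6 sheds 172 L/s: no online neighbours, lost.
  N7 sheds 92 L/s: no online neighbours, lost.
Round 4 — N9 seizes.
  N9 sheds 184 L/s: no online neighbours, lost.
No further seizures.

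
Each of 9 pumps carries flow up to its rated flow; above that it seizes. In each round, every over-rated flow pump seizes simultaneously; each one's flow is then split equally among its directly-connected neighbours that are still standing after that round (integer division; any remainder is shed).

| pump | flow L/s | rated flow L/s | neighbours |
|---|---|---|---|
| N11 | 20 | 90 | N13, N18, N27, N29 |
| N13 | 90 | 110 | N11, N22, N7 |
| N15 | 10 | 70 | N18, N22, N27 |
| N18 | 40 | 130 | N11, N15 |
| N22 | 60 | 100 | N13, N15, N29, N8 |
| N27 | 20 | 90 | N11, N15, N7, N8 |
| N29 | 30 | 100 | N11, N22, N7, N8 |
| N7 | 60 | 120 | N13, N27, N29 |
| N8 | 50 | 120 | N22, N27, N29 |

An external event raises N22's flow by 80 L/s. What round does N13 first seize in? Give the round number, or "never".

2

Round 1 — N22 at 140 > 100. N22 seizes.
  N22 sheds 140 L/s to N13, N15, N29, N8: 35 each.
    N13: 90+35 = 125 > 110
    N15: 10+35 = 45 ≤ 70
    N29: 30+35 = 65 ≤ 100
    N8: 50+35 = 85 ≤ 120
Round 2 — N13 seizes.
  N13 sheds 125 L/s to N11, N7: 62 each (1 lost).
    N11: 20+62 = 82 ≤ 90
    N7: 60+62 = 122 > 120
Round 3 — N7 seizes.
  N7 sheds 122 L/s to N27, N29: 61 each.
    N27: 20+61 = 81 ≤ 90
    N29: 65+61 = 126 > 100
Round 4 — N29 seizes.
  N29 sheds 126 L/s to N11, N8: 63 each.
    N11: 82+63 = 145 > 90
    N8: 85+63 = 148 > 120
Round 5 — N11, N8 seize.
  N11 sheds 145 L/s to N18, N27: 72 each (1 lost).
    N18: 40+72 = 112 ≤ 130
    N27: 81+72 = 153 > 90
  N8 sheds 148 L/s to N27: 148 each.
    N27: 153+148 = 301 > 90
Round 6 — N27 seizes.
  N27 sheds 301 L/s to N15: 301 each.
    N15: 45+301 = 346 > 70
Round 7 — N15 seizes.
  N15 sheds 346 L/s to N18: 346 each.
    N18: 112+346 = 458 > 130
Round 8 — N18 seizes.
  N18 sheds 458 L/s: no online neighbours, lost.
No further seizures.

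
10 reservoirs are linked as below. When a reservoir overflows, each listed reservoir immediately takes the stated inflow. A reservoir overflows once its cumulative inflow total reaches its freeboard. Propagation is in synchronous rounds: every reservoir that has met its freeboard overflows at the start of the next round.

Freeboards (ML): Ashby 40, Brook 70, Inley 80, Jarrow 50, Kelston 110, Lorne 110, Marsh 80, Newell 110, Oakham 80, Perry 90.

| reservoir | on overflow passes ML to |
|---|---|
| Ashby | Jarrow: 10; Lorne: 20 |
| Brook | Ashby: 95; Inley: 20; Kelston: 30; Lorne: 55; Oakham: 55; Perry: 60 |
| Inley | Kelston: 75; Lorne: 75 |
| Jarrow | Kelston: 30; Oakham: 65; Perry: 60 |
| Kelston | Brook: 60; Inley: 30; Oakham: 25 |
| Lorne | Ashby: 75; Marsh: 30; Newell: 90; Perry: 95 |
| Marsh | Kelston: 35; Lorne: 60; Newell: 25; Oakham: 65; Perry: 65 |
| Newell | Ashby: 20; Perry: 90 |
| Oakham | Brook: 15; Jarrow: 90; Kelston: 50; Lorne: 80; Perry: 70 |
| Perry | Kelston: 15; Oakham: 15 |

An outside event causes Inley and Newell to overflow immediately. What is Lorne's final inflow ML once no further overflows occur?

75

Round 1 — Inley, Newell overflow (initial).
  Ashby: +20 → 20 < 40
  Kelston: +75 → 75 < 110
  Lorne: +75 → 75 < 110
  Perry: +90 → 90 ≥ 90
Round 2 — Perry overflows.
  Kelston: +15 → 90 < 110
  Oakham: +15 → 15 < 80
No further overflows.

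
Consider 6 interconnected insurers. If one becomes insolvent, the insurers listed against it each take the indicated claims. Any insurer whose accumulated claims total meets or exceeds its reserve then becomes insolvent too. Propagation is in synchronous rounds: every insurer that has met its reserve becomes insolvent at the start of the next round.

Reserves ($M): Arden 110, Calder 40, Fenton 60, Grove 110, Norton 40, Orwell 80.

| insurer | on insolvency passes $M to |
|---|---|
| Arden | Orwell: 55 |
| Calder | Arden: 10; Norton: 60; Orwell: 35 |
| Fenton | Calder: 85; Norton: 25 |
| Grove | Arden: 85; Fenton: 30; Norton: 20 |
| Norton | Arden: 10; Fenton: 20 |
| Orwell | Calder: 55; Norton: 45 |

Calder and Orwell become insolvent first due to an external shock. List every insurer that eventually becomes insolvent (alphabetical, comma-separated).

Round 1 — Calder, Orwell become insolvent (initial).
  Arden: +10 → 10 < 110
  Norton: +60+45 → 105 ≥ 40
Round 2 — Norton becomes insolvent.
  Arden: +10 → 20 < 110
  Fenton: +20 → 20 < 60
No further insolvencies.

Calder, Norton, Orwell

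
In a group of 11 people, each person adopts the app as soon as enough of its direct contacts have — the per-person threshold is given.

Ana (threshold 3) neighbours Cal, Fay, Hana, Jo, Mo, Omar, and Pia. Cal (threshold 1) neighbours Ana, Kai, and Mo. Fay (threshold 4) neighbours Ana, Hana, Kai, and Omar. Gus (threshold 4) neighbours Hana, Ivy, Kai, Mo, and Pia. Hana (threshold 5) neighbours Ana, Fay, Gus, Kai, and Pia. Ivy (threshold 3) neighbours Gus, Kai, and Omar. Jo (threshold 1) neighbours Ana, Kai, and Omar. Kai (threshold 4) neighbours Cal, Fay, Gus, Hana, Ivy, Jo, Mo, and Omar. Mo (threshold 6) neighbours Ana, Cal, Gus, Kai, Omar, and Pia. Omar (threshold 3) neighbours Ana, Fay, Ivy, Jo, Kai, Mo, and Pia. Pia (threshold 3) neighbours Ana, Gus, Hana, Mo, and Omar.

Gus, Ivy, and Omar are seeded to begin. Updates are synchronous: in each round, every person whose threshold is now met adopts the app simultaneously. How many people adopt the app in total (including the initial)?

9

Round 1 — Gus, Ivy, Omar adopt the app (initial).
Round 2 — checking thresholds:
  Ana: 1 of 7 neighbours < 3, not yet.
  Fay: 1 of 4 neighbours < 4, not yet.
  Hana: 1 of 5 neighbours < 5, not yet.
  Jo: 1 of 3 neighbours ≥ 1, adopts the app.
  Kai: 3 of 8 neighbours < 4, not yet.
  Mo: 2 of 6 neighbours < 6, not yet.
  Pia: 2 of 5 neighbours < 3, not yet.
Round 3 — checking thresholds:
  Ana: 2 of 7 neighbours < 3, not yet.
  Fay: 1 of 4 neighbours < 4, not yet.
  Hana: 1 of 5 neighbours < 5, not yet.
  Kai: 4 of 8 neighbours ≥ 4, adopts the app.
  Mo: 2 of 6 neighbours < 6, not yet.
  Pia: 2 of 5 neighbours < 3, not yet.
Round 4 — checking thresholds:
  Ana: 2 of 7 neighbours < 3, not yet.
  Cal: 1 of 3 neighbours ≥ 1, adopts the app.
  Fay: 2 of 4 neighbours < 4, not yet.
  Hana: 2 of 5 neighbours < 5, not yet.
  Mo: 3 of 6 neighbours < 6, not yet.
  Pia: 2 of 5 neighbours < 3, not yet.
Round 5 — checking thresholds:
  Ana: 3 of 7 neighbours ≥ 3, adopts the app.
  Fay: 2 of 4 neighbours < 4, not yet.
  Hana: 2 of 5 neighbours < 5, not yet.
  Mo: 4 of 6 neighbours < 6, not yet.
  Pia: 2 of 5 neighbours < 3, not yet.
Round 6 — checking thresholds:
  Fay: 3 of 4 neighbours < 4, not yet.
  Hana: 3 of 5 neighbours < 5, not yet.
  Mo: 5 of 6 neighbours < 6, not yet.
  Pia: 3 of 5 neighbours ≥ 3, adopts the app.
Round 7 — checking thresholds:
  Fay: 3 of 4 neighbours < 4, not yet.
  Hana: 4 of 5 neighbours < 5, not yet.
  Mo: 6 of 6 neighbours ≥ 6, adopts the app.
Round 8 — no new adoptions; cascade stops.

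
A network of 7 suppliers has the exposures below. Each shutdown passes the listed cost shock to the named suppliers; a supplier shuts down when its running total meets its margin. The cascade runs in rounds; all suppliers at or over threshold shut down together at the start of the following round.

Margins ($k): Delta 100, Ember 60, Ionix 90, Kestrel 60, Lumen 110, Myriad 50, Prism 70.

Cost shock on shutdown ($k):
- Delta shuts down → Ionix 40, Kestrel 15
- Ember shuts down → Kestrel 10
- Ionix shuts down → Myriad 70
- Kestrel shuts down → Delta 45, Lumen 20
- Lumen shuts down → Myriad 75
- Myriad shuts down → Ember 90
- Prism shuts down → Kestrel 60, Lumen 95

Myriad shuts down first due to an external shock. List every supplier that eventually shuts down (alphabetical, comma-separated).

Round 1 — Myriad shuts down (initial).
  Ember: +90 → 90 ≥ 60
Round 2 — Ember shuts down.
  Kestrel: +10 → 10 < 60
No further shutdowns.

Ember, Myriad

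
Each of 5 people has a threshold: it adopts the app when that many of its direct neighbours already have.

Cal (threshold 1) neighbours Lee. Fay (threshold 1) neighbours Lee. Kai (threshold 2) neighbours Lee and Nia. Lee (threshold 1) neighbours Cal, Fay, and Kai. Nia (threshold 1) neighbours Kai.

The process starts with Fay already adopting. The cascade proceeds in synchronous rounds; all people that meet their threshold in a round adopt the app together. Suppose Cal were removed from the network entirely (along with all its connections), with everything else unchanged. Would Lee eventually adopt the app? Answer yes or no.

With Cal removed:
Round 1 — Fay adopts the app (initial).
Round 2 — checking thresholds:
  Lee: 1 of 2 neighbours ≥ 1, adopts the app.
Round 3 — no new adoptions; cascade stops.

yes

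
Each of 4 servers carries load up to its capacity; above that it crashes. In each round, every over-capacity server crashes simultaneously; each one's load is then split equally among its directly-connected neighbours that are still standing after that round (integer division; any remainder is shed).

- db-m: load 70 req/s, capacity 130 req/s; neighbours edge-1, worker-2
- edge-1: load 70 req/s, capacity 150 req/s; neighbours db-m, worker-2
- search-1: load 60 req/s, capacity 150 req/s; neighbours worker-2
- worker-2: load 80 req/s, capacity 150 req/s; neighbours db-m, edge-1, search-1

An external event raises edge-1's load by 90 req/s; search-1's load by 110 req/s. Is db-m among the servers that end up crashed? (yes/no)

yes

Round 1 — edge-1 at 160 > 150; search-1 at 170 > 150. edge-1, search-1 crash.
  edge-1 sheds 160 req/s to db-m, worker-2: 80 each.
    db-m: 70+80 = 150 > 130
    worker-2: 80+80 = 160 > 150
  search-1 sheds 170 req/s to worker-2: 170 each.
    worker-2: 160+170 = 330 > 150
Round 2 — db-m, worker-2 crash.
  db-m sheds 150 req/s: no online neighbours, lost.
  worker-2 sheds 330 req/s: no online neighbours, lost.
No further crashes.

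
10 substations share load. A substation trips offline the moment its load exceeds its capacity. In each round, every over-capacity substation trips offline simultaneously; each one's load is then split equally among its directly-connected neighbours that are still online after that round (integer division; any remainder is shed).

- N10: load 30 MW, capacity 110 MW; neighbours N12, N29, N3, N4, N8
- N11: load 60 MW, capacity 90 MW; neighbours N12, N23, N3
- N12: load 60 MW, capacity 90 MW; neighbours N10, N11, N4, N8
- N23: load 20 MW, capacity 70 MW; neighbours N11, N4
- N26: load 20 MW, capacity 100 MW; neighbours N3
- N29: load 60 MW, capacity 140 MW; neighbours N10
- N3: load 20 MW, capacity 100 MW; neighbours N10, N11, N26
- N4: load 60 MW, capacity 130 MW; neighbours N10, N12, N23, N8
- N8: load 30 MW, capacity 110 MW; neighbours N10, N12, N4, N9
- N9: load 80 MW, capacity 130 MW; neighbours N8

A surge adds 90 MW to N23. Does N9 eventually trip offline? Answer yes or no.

yes

Round 1 — N23 at 110 > 70. N23 trips offline.
  N23 sheds 110 MW to N11, N4: 55 each.
    N11: 60+55 = 115 > 90
    N4: 60+55 = 115 ≤ 130
Round 2 — N11 trips offline.
  N11 sheds 115 MW to N12, N3: 57 each (1 lost).
    N12: 60+57 = 117 > 90
    N3: 20+57 = 77 ≤ 100
Round 3 — N12 trips offline.
  N12 sheds 117 MW to N10, N4, N8: 39 each.
    N10: 30+39 = 69 ≤ 110
    N4: 115+39 = 154 > 130
    N8: 30+39 = 69 ≤ 110
Round 4 — N4 trips offline.
  N4 sheds 154 MW to N10, N8: 77 each.
    N10: 69+77 = 146 > 110
    N8: 69+77 = 146 > 110
Round 5 — N10, N8 trip offline.
  N10 sheds 146 MW to N29, N3: 73 each.
    N29: 60+73 = 133 ≤ 140
    N3: 77+73 = 150 > 100
  N8 sheds 146 MW to N9: 146 each.
    N9: 80+146 = 226 > 130
Round 6 — N3, N9 trip offline.
  N3 sheds 150 MW to N26: 150 each.
    N26: 20+150 = 170 > 100
  N9 sheds 226 MW: no online neighbours, lost.
Round 7 — N26 trips offline.
  N26 sheds 170 MW: no online neighbours, lost.
No further trips.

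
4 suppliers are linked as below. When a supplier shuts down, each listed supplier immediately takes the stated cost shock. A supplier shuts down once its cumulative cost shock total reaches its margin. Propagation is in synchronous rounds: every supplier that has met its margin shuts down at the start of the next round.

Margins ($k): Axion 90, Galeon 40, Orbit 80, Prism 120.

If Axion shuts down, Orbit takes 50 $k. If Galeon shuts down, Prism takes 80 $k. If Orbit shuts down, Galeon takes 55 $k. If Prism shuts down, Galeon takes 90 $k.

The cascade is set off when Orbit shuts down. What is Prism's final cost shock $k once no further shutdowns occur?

80

Round 1 — Orbit shuts down (initial).
  Galeon: +55 → 55 ≥ 40
Round 2 — Galeon shuts down.
  Prism: +80 → 80 < 120
No further shutdowns.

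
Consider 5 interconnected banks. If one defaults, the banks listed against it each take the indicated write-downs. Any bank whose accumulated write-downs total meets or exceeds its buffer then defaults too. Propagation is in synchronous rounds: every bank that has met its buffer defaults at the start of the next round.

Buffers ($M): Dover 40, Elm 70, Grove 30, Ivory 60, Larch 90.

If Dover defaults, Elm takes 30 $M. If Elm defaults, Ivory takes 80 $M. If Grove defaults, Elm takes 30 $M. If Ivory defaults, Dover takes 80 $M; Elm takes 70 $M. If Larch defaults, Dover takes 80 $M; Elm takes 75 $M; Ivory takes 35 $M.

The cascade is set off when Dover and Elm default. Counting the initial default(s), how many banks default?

3

Round 1 — Dover, Elm default (initial).
  Ivory: +80 → 80 ≥ 60
Round 2 — Ivory defaults.
No further defaults.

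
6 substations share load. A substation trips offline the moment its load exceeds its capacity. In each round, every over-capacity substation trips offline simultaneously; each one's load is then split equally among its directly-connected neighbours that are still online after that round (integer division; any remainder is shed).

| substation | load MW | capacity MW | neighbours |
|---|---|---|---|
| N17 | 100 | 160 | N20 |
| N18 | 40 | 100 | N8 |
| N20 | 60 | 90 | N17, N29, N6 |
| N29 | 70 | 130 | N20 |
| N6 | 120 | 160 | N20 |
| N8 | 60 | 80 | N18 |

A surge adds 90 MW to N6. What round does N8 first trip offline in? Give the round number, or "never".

Round 1 — N6 at 210 > 160. N6 trips offline.
  N6 sheds 210 MW to N20: 210 each.
    N20: 60+210 = 270 > 90
Round 2 — N20 trips offline.
  N20 sheds 270 MW to N17, N29: 135 each.
    N17: 100+135 = 235 > 160
    N29: 70+135 = 205 > 130
Round 3 — N17, N29 trip offline.
  N17 sheds 235 MW: no online neighbours, lost.
  N29 sheds 205 MW: no online neighbours, lost.
No further trips.

never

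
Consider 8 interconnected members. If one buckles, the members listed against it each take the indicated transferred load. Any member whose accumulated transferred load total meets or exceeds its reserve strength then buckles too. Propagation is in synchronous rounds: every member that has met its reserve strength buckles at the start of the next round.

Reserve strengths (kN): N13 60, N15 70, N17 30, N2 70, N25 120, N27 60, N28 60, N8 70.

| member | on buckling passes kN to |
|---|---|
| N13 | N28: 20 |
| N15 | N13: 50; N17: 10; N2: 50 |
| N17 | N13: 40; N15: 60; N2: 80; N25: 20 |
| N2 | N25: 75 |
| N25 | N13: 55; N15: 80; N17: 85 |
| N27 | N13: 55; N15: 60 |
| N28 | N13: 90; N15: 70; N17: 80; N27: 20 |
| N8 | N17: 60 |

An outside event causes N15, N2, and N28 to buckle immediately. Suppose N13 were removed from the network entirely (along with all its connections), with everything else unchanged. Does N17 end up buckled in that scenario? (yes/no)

yes

With N13 removed:
Round 1 — N15, N2, N28 buckle (initial).
  N17: +10+80 → 90 ≥ 30
  N25: +75 → 75 < 120
  N27: +20 → 20 < 60
Round 2 — N17 buckles.
  N25: +20 → 95 < 120
No further bucklings.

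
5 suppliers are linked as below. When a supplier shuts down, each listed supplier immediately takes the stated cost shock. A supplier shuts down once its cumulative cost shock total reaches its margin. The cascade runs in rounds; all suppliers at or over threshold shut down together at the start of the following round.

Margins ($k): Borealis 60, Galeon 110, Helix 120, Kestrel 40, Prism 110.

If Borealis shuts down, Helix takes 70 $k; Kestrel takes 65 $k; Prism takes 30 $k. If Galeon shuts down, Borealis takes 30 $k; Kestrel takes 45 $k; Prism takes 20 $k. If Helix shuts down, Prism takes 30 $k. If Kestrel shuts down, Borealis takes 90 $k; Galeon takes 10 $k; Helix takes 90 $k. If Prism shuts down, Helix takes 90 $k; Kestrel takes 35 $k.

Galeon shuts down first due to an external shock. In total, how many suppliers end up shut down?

4

Round 1 — Galeon shuts down (initial).
  Borealis: +30 → 30 < 60
  Kestrel: +45 → 45 ≥ 40
  Prism: +20 → 20 < 110
Round 2 — Kestrel shuts down.
  Borealis: +90 → 120 ≥ 60
  Helix: +90 → 90 < 120
Round 3 — Borealis shuts down.
  Helix: +70 → 160 ≥ 120
  Prism: +30 → 50 < 110
Round 4 — Helix shuts down.
  Prism: +30 → 80 < 110
No further shutdowns.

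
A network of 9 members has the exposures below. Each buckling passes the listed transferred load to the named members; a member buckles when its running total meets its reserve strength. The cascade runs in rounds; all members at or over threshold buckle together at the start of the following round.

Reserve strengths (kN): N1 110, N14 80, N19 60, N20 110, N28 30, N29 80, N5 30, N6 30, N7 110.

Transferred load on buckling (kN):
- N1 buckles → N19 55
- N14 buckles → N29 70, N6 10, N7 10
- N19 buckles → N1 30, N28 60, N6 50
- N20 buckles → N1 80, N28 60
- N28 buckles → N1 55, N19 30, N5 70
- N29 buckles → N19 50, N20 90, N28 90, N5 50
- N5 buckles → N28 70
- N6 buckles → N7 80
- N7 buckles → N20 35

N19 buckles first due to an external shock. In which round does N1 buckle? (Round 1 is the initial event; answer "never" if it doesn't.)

never

Round 1 — N19 buckles (initial).
  N1: +30 → 30 < 110
  N28: +60 → 60 ≥ 30
  N6: +50 → 50 ≥ 30
Round 2 — N28, N6 buckle.
  N1: +55 → 85 < 110
  N5: +70 → 70 ≥ 30
  N7: +80 → 80 < 110
Round 3 — N5 buckles.
No further bucklings.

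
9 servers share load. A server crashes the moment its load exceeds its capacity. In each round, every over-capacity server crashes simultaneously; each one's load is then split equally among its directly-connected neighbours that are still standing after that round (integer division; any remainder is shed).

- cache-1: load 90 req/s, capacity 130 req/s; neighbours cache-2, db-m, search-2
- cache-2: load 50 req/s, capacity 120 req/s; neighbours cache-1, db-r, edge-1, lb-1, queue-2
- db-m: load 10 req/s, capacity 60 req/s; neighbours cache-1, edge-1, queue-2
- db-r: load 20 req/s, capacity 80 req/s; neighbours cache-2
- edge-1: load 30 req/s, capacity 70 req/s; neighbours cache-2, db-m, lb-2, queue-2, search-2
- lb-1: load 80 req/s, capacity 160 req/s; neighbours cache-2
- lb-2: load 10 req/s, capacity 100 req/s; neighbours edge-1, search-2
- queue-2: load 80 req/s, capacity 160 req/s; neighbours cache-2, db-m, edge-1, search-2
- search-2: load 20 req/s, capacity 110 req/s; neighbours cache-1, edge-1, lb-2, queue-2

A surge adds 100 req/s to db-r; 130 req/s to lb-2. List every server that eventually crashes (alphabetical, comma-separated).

cache-1, cache-2, db-m, db-r, edge-1, lb-2, queue-2, search-2

Round 1 — db-r at 120 > 80; lb-2 at 140 > 100. db-r, lb-2 crash.
  db-r sheds 120 req/s to cache-2: 120 each.
    cache-2: 50+120 = 170 > 120
  lb-2 sheds 140 req/s to edge-1, search-2: 70 each.
    edge-1: 30+70 = 100 > 70
    search-2: 20+70 = 90 ≤ 110
Round 2 — cache-2, edge-1 crash.
  cache-2 sheds 170 req/s to cache-1, lb-1, queue-2: 56 each (2 lost).
    cache-1: 90+56 = 146 > 130
    lb-1: 80+56 = 136 ≤ 160
    queue-2: 80+56 = 136 ≤ 160
  edge-1 sheds 100 req/s to db-m, queue-2, search-2: 33 each (1 lost).
    db-m: 10+33 = 43 ≤ 60
    queue-2: 136+33 = 169 > 160
    search-2: 90+33 = 123 > 110
Round 3 — cache-1, queue-2, search-2 crash.
  cache-1 sheds 146 req/s to db-m: 146 each.
    db-m: 43+146 = 189 > 60
  queue-2 sheds 169 req/s to db-m: 169 each.
    db-m: 189+169 = 358 > 60
  search-2 sheds 123 req/s: no online neighbours, lost.
Round 4 — db-m crashes.
  db-m sheds 358 req/s: no online neighbours, lost.
No further crashes.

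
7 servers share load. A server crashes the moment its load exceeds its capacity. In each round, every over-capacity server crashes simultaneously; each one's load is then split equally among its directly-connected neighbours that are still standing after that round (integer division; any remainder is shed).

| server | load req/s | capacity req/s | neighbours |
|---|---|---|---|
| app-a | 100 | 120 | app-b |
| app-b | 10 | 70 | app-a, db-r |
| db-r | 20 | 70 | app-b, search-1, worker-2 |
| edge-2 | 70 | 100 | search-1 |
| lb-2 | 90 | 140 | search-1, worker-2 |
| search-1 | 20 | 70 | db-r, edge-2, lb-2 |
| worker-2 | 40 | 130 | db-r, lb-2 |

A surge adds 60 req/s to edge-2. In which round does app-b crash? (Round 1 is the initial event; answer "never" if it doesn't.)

never

Round 1 — edge-2 at 130 > 100. edge-2 crashes.
  edge-2 sheds 130 req/s to search-1: 130 each.
    search-1: 20+130 = 150 > 70
Round 2 — search-1 crashes.
  search-1 sheds 150 req/s to db-r, lb-2: 75 each.
    db-r: 20+75 = 95 > 70
    lb-2: 90+75 = 165 > 140
Round 3 — db-r, lb-2 crash.
  db-r sheds 95 req/s to app-b, worker-2: 47 each (1 lost).
    app-b: 10+47 = 57 ≤ 70
    worker-2: 40+47 = 87 ≤ 130
  lb-2 sheds 165 req/s to worker-2: 165 each.
    worker-2: 87+165 = 252 > 130
Round 4 — worker-2 crashes.
  worker-2 sheds 252 req/s: no online neighbours, lost.
No further crashes.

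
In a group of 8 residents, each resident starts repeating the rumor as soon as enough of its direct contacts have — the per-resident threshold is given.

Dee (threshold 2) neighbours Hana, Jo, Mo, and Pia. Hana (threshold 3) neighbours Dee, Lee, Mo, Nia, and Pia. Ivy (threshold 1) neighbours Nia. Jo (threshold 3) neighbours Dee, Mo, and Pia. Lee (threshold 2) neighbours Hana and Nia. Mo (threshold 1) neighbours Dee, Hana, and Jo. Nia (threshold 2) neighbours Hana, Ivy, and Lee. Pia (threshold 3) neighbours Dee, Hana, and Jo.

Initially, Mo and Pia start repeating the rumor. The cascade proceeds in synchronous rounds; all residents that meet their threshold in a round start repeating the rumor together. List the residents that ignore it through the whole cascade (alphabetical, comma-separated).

Round 1 — Mo, Pia start repeating the rumor (initial).
Round 2 — checking thresholds:
  Dee: 2 of 4 neighbours ≥ 2, starts repeating the rumor.
  Hana: 2 of 5 neighbours < 3, not yet.
  Jo: 2 of 3 neighbours < 3, not yet.
Round 3 — checking thresholds:
  Hana: 3 of 5 neighbours ≥ 3, starts repeating the rumor.
  Jo: 3 of 3 neighbours ≥ 3, starts repeating the rumor.
Round 4 — no new spreads; cascade stops.

Ivy, Lee, Nia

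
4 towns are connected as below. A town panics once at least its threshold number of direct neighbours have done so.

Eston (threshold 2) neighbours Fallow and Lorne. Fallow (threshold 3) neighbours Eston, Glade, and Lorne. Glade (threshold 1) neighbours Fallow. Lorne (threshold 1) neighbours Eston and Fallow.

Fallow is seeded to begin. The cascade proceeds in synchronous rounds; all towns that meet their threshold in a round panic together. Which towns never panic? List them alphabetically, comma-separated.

none

Round 1 — Fallow panics (initial).
Round 2 — checking thresholds:
  Eston: 1 of 2 neighbours < 2, not yet.
  Glade: 1 of 1 neighbours ≥ 1, panics.
  Lorne: 1 of 2 neighbours ≥ 1, panics.
Round 3 — checking thresholds:
  Eston: 2 of 2 neighbours ≥ 2, panics.
Round 4 — no new panics; cascade stops.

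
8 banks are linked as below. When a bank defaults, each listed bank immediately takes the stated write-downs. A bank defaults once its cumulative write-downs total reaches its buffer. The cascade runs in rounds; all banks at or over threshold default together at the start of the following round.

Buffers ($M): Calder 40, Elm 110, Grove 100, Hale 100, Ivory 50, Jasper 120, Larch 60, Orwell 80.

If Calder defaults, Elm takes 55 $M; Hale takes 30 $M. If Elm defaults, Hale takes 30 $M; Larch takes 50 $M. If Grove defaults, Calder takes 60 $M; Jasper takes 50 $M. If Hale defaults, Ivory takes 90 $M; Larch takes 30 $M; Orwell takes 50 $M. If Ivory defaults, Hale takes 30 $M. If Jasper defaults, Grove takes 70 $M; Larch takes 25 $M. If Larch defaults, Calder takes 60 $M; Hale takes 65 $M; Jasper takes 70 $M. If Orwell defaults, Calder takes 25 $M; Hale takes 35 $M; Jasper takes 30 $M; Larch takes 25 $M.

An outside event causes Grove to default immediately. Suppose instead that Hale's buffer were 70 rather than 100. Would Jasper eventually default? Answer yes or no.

no

With Hale's buffer at 70:
Round 1 — Grove defaults (initial).
  Calder: +60 → 60 ≥ 40
  Jasper: +50 → 50 < 120
Round 2 — Calder defaults.
  Elm: +55 → 55 < 110
  Hale: +30 → 30 < 70
No further defaults.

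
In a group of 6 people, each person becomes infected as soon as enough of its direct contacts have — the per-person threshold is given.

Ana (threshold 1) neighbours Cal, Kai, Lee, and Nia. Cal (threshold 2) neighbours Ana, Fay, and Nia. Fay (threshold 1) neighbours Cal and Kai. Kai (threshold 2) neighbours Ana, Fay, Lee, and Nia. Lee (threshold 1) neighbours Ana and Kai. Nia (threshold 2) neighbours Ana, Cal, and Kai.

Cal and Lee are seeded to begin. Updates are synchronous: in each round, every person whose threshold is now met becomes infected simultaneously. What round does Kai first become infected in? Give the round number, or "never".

3

Round 1 — Cal, Lee become infected (initial).
Round 2 — checking thresholds:
  Ana: 2 of 4 neighbours ≥ 1, becomes infected.
  Fay: 1 of 2 neighbours ≥ 1, becomes infected.
  Kai: 1 of 4 neighbours < 2, below threshold.
  Nia: 1 of 3 neighbours < 2, below threshold.
Round 3 — checking thresholds:
  Kai: 3 of 4 neighbours ≥ 2, becomes infected.
  Nia: 2 of 3 neighbours ≥ 2, becomes infected.
Round 4 — no new infections; cascade stops.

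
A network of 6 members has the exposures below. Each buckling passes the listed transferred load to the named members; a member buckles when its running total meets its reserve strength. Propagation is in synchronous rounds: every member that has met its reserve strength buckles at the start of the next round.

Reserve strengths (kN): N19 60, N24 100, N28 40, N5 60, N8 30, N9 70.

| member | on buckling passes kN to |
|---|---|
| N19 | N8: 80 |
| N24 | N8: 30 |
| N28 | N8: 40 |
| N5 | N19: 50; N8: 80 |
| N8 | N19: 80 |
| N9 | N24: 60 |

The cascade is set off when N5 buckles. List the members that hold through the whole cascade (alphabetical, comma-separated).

N24, N28, N9

Round 1 — N5 buckles (initial).
  N19: +50 → 50 < 60
  N8: +80 → 80 ≥ 30
Round 2 — N8 buckles.
  N19: +80 → 130 ≥ 60
Round 3 — N19 buckles.
No further bucklings.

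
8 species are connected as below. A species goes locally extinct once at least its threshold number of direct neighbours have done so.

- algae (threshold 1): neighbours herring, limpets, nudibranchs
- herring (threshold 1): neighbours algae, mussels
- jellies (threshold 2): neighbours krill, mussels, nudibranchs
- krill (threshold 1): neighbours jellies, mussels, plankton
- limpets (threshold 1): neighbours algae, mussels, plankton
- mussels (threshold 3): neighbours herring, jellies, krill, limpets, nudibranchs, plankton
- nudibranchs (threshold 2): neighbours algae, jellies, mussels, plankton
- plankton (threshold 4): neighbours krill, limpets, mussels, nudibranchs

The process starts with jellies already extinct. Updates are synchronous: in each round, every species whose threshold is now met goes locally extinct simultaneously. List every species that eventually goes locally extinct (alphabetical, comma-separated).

jellies, krill

Round 1 — jellies goes locally extinct (initial).
Round 2 — checking thresholds:
  krill: 1 of 3 neighbours ≥ 1, goes locally extinct.
  mussels: 1 of 6 neighbours < 3, holds.
  nudibranchs: 1 of 4 neighbours < 2, holds.
Round 3 — no new extinctions; cascade stops.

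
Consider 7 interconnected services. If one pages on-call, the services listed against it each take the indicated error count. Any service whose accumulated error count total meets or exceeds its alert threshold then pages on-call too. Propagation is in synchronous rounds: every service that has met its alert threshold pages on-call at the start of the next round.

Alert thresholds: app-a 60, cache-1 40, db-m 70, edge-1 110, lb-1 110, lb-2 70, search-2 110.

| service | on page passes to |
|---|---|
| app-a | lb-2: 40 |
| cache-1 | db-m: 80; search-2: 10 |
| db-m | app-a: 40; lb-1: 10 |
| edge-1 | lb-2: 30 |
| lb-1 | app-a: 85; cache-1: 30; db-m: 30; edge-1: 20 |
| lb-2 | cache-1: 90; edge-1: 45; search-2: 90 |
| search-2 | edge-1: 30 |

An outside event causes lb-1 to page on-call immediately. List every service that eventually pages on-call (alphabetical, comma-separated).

app-a, lb-1

Round 1 — lb-1 pages on-call (initial).
  app-a: +85 → 85 ≥ 60
  cache-1: +30 → 30 < 40
  db-m: +30 → 30 < 70
  edge-1: +20 → 20 < 110
Round 2 — app-a pages on-call.
  lb-2: +40 → 40 < 70
No further pages.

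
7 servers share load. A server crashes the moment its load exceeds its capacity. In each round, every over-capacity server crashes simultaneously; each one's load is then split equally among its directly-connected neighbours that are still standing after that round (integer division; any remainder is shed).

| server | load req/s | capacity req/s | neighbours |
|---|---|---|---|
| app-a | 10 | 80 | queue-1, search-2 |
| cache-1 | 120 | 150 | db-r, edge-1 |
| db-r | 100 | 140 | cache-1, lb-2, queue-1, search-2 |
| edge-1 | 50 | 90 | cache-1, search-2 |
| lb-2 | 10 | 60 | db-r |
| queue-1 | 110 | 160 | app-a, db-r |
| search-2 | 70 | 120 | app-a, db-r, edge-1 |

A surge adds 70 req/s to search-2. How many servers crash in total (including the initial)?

4

Round 1 — search-2 at 140 > 120. search-2 crashes.
  search-2 sheds 140 req/s to app-a, db-r, edge-1: 46 each (2 lost).
    app-a: 10+46 = 56 ≤ 80
    db-r: 100+46 = 146 > 140
    edge-1: 50+46 = 96 > 90
Round 2 — db-r, edge-1 crash.
  db-r sheds 146 req/s to cache-1, lb-2, queue-1: 48 each (2 lost).
    cache-1: 120+48 = 168 > 150
    lb-2: 10+48 = 58 ≤ 60
    queue-1: 110+48 = 158 ≤ 160
  edge-1 sheds 96 req/s to cache-1: 96 each.
    cache-1: 168+96 = 264 > 150
Round 3 — cache-1 crashes.
  cache-1 sheds 264 req/s: no online neighbours, lost.
No further crashes.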